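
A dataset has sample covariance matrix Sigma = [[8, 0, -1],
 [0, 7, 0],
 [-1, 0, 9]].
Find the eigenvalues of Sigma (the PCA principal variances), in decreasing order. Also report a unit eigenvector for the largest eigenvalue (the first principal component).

Step 1 — characteristic polynomial p(λ) = det(λI - Sigma) = λ³ - tr·λ² + c_1·λ - det, where tr = trace, c_1 = sum of the principal 2×2 minors, det = det(Sigma):
  tr = 8 + 7 + 9 = 24,
  c_1 = (8·7 - (0)²) + (8·9 - (-1)²) + (7·9 - (0)²) = 56 + 71 + 63 = 190,
  det = 8·(7·9 - (0)²) - (0)·((0)·9 - (0)·(-1)) + (-1)·((0)·(0) - 7·(-1)) = 8·(63) - (0)·(0) + (-1)·(7) = 497.
  So p(λ) = λ³ - 24λ² + 190λ - 497.
Step 2 — look for an integer root (rational root theorem: any rational root is an integer divisor of 497). Testing λ = 7:
  p(7) = 343 - 1176 + 1330 - 497 = 0  ✓
  Dividing out (λ - 7): p(λ) = (λ - 7)(λ² - 17λ + 71).
Step 3 — remaining eigenvalues from the quadratic λ² - 17λ + 71 = 0:
  Δ = 17² - 4·71 = 289 - 284 = 5,  λ = (17 ± √5)/2 = (17 ± 2.2361)/2 ≈ 9.618 or 7.382.
  Sorted: λ_1 = 9.618,  λ_2 = 7.382,  λ_3 = 7  (check: sum = 24 = tr ✓).

Step 4 — unit eigenvector for λ_1 ≈ 9.618: v spans the null space of (Sigma - λ_1 I), whose rows are
  r_1 = (-1.618, 0, -1),  r_2 = (0, -2.618, 0),  r_3 = (-1, 0, -0.618).
  v is orthogonal to every row, so take v ∝ r_1 × r_2 = ((0)·(0) - (-1)·(-2.618), (-1)·(0) - (-1.618)·(0), (-1.618)·(-2.618) - (0)·(0)) ≈ (-2.618, 0, 4.2361).
  Rescale (multiply by -1 so the first nonzero entry is positive): u = (2.618, 0, -4.2361).
  ||u|| = √((2.618)² + (0)² + (-4.2361)²) = √(24.7984) ≈ 4.9798,  v_1 = u/||u|| ≈ (0.5257, 0, -0.8507) (||v_1|| = 1).

λ_1 = 9.618,  λ_2 = 7.382,  λ_3 = 7;  v_1 ≈ (0.5257, 0, -0.8507)


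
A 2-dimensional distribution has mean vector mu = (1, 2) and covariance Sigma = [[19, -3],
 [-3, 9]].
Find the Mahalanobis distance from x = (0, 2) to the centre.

Step 1 — centre the observation: (x - mu) = (-1, 0).

Step 2 — invert Sigma. det(Sigma) = 19·9 - (-3)² = 162.
  Sigma^{-1} = (1/det) · [[d, -b], [-b, a]] = [[0.0556, 0.0185],
 [0.0185, 0.1173]].

Step 3 — form the quadratic (x - mu)^T · Sigma^{-1} · (x - mu):
  Sigma^{-1} · (x - mu) = (-0.0556, -0.0185).
  (x - mu)^T · [Sigma^{-1} · (x - mu)] = (-1)·(-0.0556) + (0)·(-0.0185) = 0.0556.

Step 4 — take square root: d = √(0.0556) ≈ 0.2357.

d(x, mu) = √(0.0556) ≈ 0.2357


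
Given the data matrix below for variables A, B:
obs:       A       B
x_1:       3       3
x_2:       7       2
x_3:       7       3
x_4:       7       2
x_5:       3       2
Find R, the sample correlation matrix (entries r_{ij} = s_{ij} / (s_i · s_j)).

Step 1 — column means:
  mean(A) = (3 + 7 + 7 + 7 + 3) / 5 = 27/5 = 5.4
  mean(B) = (3 + 2 + 3 + 2 + 2) / 5 = 12/5 = 2.4

Step 2 — sample variances and covariances s[i,j] = (1/(n-1)) · Σ_k (x_{k,i} - mean_i) · (x_{k,j} - mean_j), with n-1 = 4:
  s[A,A] = ((-2.4)·(-2.4) + (1.6)·(1.6) + (1.6)·(1.6) + (1.6)·(1.6) + (-2.4)·(-2.4)) / 4 = 19.2/4 = 4.8
  s[A,B] = ((-2.4)·(0.6) + (1.6)·(-0.4) + (1.6)·(0.6) + (1.6)·(-0.4) + (-2.4)·(-0.4)) / 4 = -0.8/4 = -0.2
  s[B,B] = ((0.6)·(0.6) + (-0.4)·(-0.4) + (0.6)·(0.6) + (-0.4)·(-0.4) + (-0.4)·(-0.4)) / 4 = 1.2/4 = 0.3
  Sample standard deviations s_i = √(s[i,i]):
  s(A) = √(4.8) = 2.1909
  s(B) = √(0.3) = 0.5477

Step 3 — r_{ij} = s_{ij} / (s_i · s_j):
  r[A,A] = 1 (diagonal).
  r[A,B] = -0.2 / (2.1909 · 0.5477) = -0.2 / 1.2 = -0.1667
  r[B,B] = 1 (diagonal).

R is symmetric with unit diagonal. Assembling:

R = [[1, -0.1667],
 [-0.1667, 1]]


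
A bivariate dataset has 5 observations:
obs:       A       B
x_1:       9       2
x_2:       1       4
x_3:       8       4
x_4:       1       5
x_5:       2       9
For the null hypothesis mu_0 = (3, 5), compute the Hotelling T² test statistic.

Step 1 — sample mean vector:
  mean(A) = (9 + 1 + 8 + 1 + 2) / 5 = 21/5 = 4.2
  mean(B) = (2 + 4 + 4 + 5 + 9) / 5 = 24/5 = 4.8
  x̄ = (4.2, 4.8),  deviation x̄ - mu_0 = (4.2, 4.8) - (3, 5) = (1.2, -0.2).

Step 2 — sample covariance matrix, S[i,j] = (1/(n-1)) · Σ_k (x_{k,i} - mean_i) · (x_{k,j} - mean_j), divisor n-1 = 4:
  S[A,A] = ((4.8)·(4.8) + (-3.2)·(-3.2) + (3.8)·(3.8) + (-3.2)·(-3.2) + (-2.2)·(-2.2)) / 4 = 62.8/4 = 15.7
  S[A,B] = ((4.8)·(-2.8) + (-3.2)·(-0.8) + (3.8)·(-0.8) + (-3.2)·(0.2) + (-2.2)·(4.2)) / 4 = -23.8/4 = -5.95
  S[B,B] = ((-2.8)·(-2.8) + (-0.8)·(-0.8) + (-0.8)·(-0.8) + (0.2)·(0.2) + (4.2)·(4.2)) / 4 = 26.8/4 = 6.7
  S = [[15.7, -5.95],
 [-5.95, 6.7]].

Step 3 — invert S. det(S) = 15.7·6.7 - (-5.95)² = 69.7875.
  S^{-1} = (1/det) · [[d, -b], [-b, a]] = [[0.096, 0.0853],
 [0.0853, 0.225]].

Step 4 — quadratic form (x̄ - mu_0)^T · S^{-1} · (x̄ - mu_0):
  S^{-1} · (x̄ - mu_0) = (0.0982, 0.0573),
  (x̄ - mu_0)^T · [...] = (1.2)·(0.0982) + (-0.2)·(0.0573) = 0.1063.

Step 5 — scale by n: T² = 5 · 0.1063 = 0.5316.

T² ≈ 0.5316


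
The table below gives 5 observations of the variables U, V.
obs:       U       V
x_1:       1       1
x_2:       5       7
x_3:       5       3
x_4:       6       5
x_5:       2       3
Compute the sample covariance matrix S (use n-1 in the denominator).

Step 1 — column means:
  mean(U) = (1 + 5 + 5 + 6 + 2) / 5 = 19/5 = 3.8
  mean(V) = (1 + 7 + 3 + 5 + 3) / 5 = 19/5 = 3.8

Step 2 — sample covariance S[i,j] = (1/(n-1)) · Σ_k (x_{k,i} - mean_i) · (x_{k,j} - mean_j), with n-1 = 4.
  S[U,U] = ((-2.8)·(-2.8) + (1.2)·(1.2) + (1.2)·(1.2) + (2.2)·(2.2) + (-1.8)·(-1.8)) / 4 = 18.8/4 = 4.7
  S[U,V] = ((-2.8)·(-2.8) + (1.2)·(3.2) + (1.2)·(-0.8) + (2.2)·(1.2) + (-1.8)·(-0.8)) / 4 = 14.8/4 = 3.7
  S[V,V] = ((-2.8)·(-2.8) + (3.2)·(3.2) + (-0.8)·(-0.8) + (1.2)·(1.2) + (-0.8)·(-0.8)) / 4 = 20.8/4 = 5.2

S is symmetric (S[j,i] = S[i,j]). Assembling:

S = [[4.7, 3.7],
 [3.7, 5.2]]


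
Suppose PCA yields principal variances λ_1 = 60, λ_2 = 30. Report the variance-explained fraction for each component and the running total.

Step 1 — total variance = trace(Sigma) = Σ λ_i = 60 + 30 = 90.

Step 2 — fraction explained by component i = λ_i / Σ λ:
  PC1: 60/90 = 0.6667
  PC2: 30/90 = 0.3333

Step 3 — cumulative fraction after k components = (λ_1 + ... + λ_k) / Σ λ:
  k = 1: 60/90 = 0.6667
  k = 2: (60 + 30)/90 = 90/90 = 1

Summary (fraction, with percent):

explained: PC1 0.6667 (66.67%), PC2 0.3333 (33.33%);  cumulative: 0.6667, 1


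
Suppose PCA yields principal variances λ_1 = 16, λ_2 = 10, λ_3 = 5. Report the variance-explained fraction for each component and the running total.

Step 1 — total variance = trace(Sigma) = Σ λ_i = 16 + 10 + 5 = 31.

Step 2 — fraction explained by component i = λ_i / Σ λ:
  PC1: 16/31 = 0.5161
  PC2: 10/31 = 0.3226
  PC3: 5/31 = 0.1613

Step 3 — cumulative fraction after k components = (λ_1 + ... + λ_k) / Σ λ:
  k = 1: 16/31 = 0.5161
  k = 2: (16 + 10)/31 = 26/31 = 0.8387
  k = 3: (16 + 10 + 5)/31 = 31/31 = 1

Summary (fraction, with percent):

explained: PC1 0.5161 (51.61%), PC2 0.3226 (32.26%), PC3 0.1613 (16.13%);  cumulative: 0.5161, 0.8387, 1


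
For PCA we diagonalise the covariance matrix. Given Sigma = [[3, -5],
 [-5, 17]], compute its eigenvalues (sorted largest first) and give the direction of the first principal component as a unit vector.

Step 1 — characteristic polynomial of 2×2 Sigma:
  det(Sigma - λI) = λ² - trace · λ + det = 0.
  trace = 3 + 17 = 20, det = 3·17 - (-5)² = 26.
Step 2 — discriminant:
  Δ = trace² - 4·det = 400 - 104 = 296.
Step 3 — eigenvalues:
  λ = (trace ± √Δ)/2 = (20 ± 17.2047)/2,
  λ_1 = 18.6023,  λ_2 = 1.3977.

Step 4 — unit eigenvector for λ_1: solve (Sigma - λ_1 I)v = 0. First row:
  (3 - 18.6023)·v_x + (-5)·v_y = 0, i.e. (-15.6023)·v_x + (-5)·v_y = 0,
  so v ∝ (b, λ_1 - a) = (-5, 15.6023); multiply by -1 so the first entry is positive: u = (5, -15.6023).
  ||u|| = √((5)² + (-15.6023)²) = √(268.4326) ≈ 16.3839,
  v_1 = u/||u|| ≈ (0.3052, -0.9523) (||v_1|| = 1).

λ_1 = 18.6023,  λ_2 = 1.3977;  v_1 ≈ (0.3052, -0.9523)


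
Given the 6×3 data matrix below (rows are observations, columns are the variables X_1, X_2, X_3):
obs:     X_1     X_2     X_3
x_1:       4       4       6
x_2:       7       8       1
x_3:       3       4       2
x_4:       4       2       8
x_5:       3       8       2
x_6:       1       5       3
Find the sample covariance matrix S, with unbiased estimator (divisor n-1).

Step 1 — column means:
  mean(X_1) = (4 + 7 + 3 + 4 + 3 + 1) / 6 = 22/6 = 3.6667
  mean(X_2) = (4 + 8 + 4 + 2 + 8 + 5) / 6 = 31/6 = 5.1667
  mean(X_3) = (6 + 1 + 2 + 8 + 2 + 3) / 6 = 22/6 = 3.6667

Step 2 — sample covariance S[i,j] = (1/(n-1)) · Σ_k (x_{k,i} - mean_i) · (x_{k,j} - mean_j), with n-1 = 5.
  S[X_1,X_1] = ((0.3333)·(0.3333) + (3.3333)·(3.3333) + (-0.6667)·(-0.6667) + (0.3333)·(0.3333) + (-0.6667)·(-0.6667) + (-2.6667)·(-2.6667)) / 5 = 19.3333/5 = 3.8667
  S[X_1,X_2] = ((0.3333)·(-1.1667) + (3.3333)·(2.8333) + (-0.6667)·(-1.1667) + (0.3333)·(-3.1667) + (-0.6667)·(2.8333) + (-2.6667)·(-0.1667)) / 5 = 7.3333/5 = 1.4667
  S[X_1,X_3] = ((0.3333)·(2.3333) + (3.3333)·(-2.6667) + (-0.6667)·(-1.6667) + (0.3333)·(4.3333) + (-0.6667)·(-1.6667) + (-2.6667)·(-0.6667)) / 5 = -2.6667/5 = -0.5333
  S[X_2,X_2] = ((-1.1667)·(-1.1667) + (2.8333)·(2.8333) + (-1.1667)·(-1.1667) + (-3.1667)·(-3.1667) + (2.8333)·(2.8333) + (-0.1667)·(-0.1667)) / 5 = 28.8333/5 = 5.7667
  S[X_2,X_3] = ((-1.1667)·(2.3333) + (2.8333)·(-2.6667) + (-1.1667)·(-1.6667) + (-3.1667)·(4.3333) + (2.8333)·(-1.6667) + (-0.1667)·(-0.6667)) / 5 = -26.6667/5 = -5.3333
  S[X_3,X_3] = ((2.3333)·(2.3333) + (-2.6667)·(-2.6667) + (-1.6667)·(-1.6667) + (4.3333)·(4.3333) + (-1.6667)·(-1.6667) + (-0.6667)·(-0.6667)) / 5 = 37.3333/5 = 7.4667

S is symmetric (S[j,i] = S[i,j]). Assembling:

S = [[3.8667, 1.4667, -0.5333],
 [1.4667, 5.7667, -5.3333],
 [-0.5333, -5.3333, 7.4667]]


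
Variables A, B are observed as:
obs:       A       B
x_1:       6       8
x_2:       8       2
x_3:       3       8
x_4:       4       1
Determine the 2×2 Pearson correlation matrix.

Step 1 — column means:
  mean(A) = (6 + 8 + 3 + 4) / 4 = 21/4 = 5.25
  mean(B) = (8 + 2 + 8 + 1) / 4 = 19/4 = 4.75

Step 2 — sample variances and covariances s[i,j] = (1/(n-1)) · Σ_k (x_{k,i} - mean_i) · (x_{k,j} - mean_j), with n-1 = 3:
  s[A,A] = ((0.75)·(0.75) + (2.75)·(2.75) + (-2.25)·(-2.25) + (-1.25)·(-1.25)) / 3 = 14.75/3 = 4.9167
  s[A,B] = ((0.75)·(3.25) + (2.75)·(-2.75) + (-2.25)·(3.25) + (-1.25)·(-3.75)) / 3 = -7.75/3 = -2.5833
  s[B,B] = ((3.25)·(3.25) + (-2.75)·(-2.75) + (3.25)·(3.25) + (-3.75)·(-3.75)) / 3 = 42.75/3 = 14.25
  Sample standard deviations s_i = √(s[i,i]):
  s(A) = √(4.9167) = 2.2174
  s(B) = √(14.25) = 3.7749

Step 3 — r_{ij} = s_{ij} / (s_i · s_j):
  r[A,A] = 1 (diagonal).
  r[A,B] = -2.5833 / (2.2174 · 3.7749) = -2.5833 / 8.3703 = -0.3086
  r[B,B] = 1 (diagonal).

R is symmetric with unit diagonal. Assembling:

R = [[1, -0.3086],
 [-0.3086, 1]]


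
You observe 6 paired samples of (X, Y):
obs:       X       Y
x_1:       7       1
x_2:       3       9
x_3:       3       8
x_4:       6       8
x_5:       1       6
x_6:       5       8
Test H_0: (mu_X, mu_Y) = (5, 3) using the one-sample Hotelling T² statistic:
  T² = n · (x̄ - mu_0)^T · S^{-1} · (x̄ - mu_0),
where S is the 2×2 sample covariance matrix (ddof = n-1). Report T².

Step 1 — sample mean vector:
  mean(X) = (7 + 3 + 3 + 6 + 1 + 5) / 6 = 25/6 = 4.1667
  mean(Y) = (1 + 9 + 8 + 8 + 6 + 8) / 6 = 40/6 = 6.6667
  x̄ = (4.1667, 6.6667),  deviation x̄ - mu_0 = (4.1667, 6.6667) - (5, 3) = (-0.8333, 3.6667).

Step 2 — sample covariance matrix, S[i,j] = (1/(n-1)) · Σ_k (x_{k,i} - mean_i) · (x_{k,j} - mean_j), divisor n-1 = 5:
  S[X,X] = ((2.8333)·(2.8333) + (-1.1667)·(-1.1667) + (-1.1667)·(-1.1667) + (1.8333)·(1.8333) + (-3.1667)·(-3.1667) + (0.8333)·(0.8333)) / 5 = 24.8333/5 = 4.9667
  S[X,Y] = ((2.8333)·(-5.6667) + (-1.1667)·(2.3333) + (-1.1667)·(1.3333) + (1.8333)·(1.3333) + (-3.1667)·(-0.6667) + (0.8333)·(1.3333)) / 5 = -14.6667/5 = -2.9333
  S[Y,Y] = ((-5.6667)·(-5.6667) + (2.3333)·(2.3333) + (1.3333)·(1.3333) + (1.3333)·(1.3333) + (-0.6667)·(-0.6667) + (1.3333)·(1.3333)) / 5 = 43.3333/5 = 8.6667
  S = [[4.9667, -2.9333],
 [-2.9333, 8.6667]].

Step 3 — invert S. det(S) = 4.9667·8.6667 - (-2.9333)² = 34.44.
  S^{-1} = (1/det) · [[d, -b], [-b, a]] = [[0.2516, 0.0852],
 [0.0852, 0.1442]].

Step 4 — quadratic form (x̄ - mu_0)^T · S^{-1} · (x̄ - mu_0):
  S^{-1} · (x̄ - mu_0) = (0.1026, 0.4578),
  (x̄ - mu_0)^T · [...] = (-0.8333)·(0.1026) + (3.6667)·(0.4578) = 1.5931.

Step 5 — scale by n: T² = 6 · 1.5931 = 9.5587.

T² ≈ 9.5587


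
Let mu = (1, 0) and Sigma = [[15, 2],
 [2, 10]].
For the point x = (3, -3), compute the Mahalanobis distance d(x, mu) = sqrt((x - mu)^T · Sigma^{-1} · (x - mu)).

Step 1 — centre the observation: (x - mu) = (2, -3).

Step 2 — invert Sigma. det(Sigma) = 15·10 - (2)² = 146.
  Sigma^{-1} = (1/det) · [[d, -b], [-b, a]] = [[0.0685, -0.0137],
 [-0.0137, 0.1027]].

Step 3 — form the quadratic (x - mu)^T · Sigma^{-1} · (x - mu):
  Sigma^{-1} · (x - mu) = (0.1781, -0.3356).
  (x - mu)^T · [Sigma^{-1} · (x - mu)] = (2)·(0.1781) + (-3)·(-0.3356) = 1.363.

Step 4 — take square root: d = √(1.363) ≈ 1.1675.

d(x, mu) = √(1.363) ≈ 1.1675


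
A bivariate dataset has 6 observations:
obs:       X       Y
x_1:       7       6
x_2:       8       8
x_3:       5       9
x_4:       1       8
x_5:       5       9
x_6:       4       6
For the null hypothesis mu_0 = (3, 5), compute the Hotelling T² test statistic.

Step 1 — sample mean vector:
  mean(X) = (7 + 8 + 5 + 1 + 5 + 4) / 6 = 30/6 = 5
  mean(Y) = (6 + 8 + 9 + 8 + 9 + 6) / 6 = 46/6 = 7.6667
  x̄ = (5, 7.6667),  deviation x̄ - mu_0 = (5, 7.6667) - (3, 5) = (2, 2.6667).

Step 2 — sample covariance matrix, S[i,j] = (1/(n-1)) · Σ_k (x_{k,i} - mean_i) · (x_{k,j} - mean_j), divisor n-1 = 5:
  S[X,X] = ((2)·(2) + (3)·(3) + (0)·(0) + (-4)·(-4) + (0)·(0) + (-1)·(-1)) / 5 = 30/5 = 6
  S[X,Y] = ((2)·(-1.6667) + (3)·(0.3333) + (0)·(1.3333) + (-4)·(0.3333) + (0)·(1.3333) + (-1)·(-1.6667)) / 5 = -2/5 = -0.4
  S[Y,Y] = ((-1.6667)·(-1.6667) + (0.3333)·(0.3333) + (1.3333)·(1.3333) + (0.3333)·(0.3333) + (1.3333)·(1.3333) + (-1.6667)·(-1.6667)) / 5 = 9.3333/5 = 1.8667
  S = [[6, -0.4],
 [-0.4, 1.8667]].

Step 3 — invert S. det(S) = 6·1.8667 - (-0.4)² = 11.04.
  S^{-1} = (1/det) · [[d, -b], [-b, a]] = [[0.1691, 0.0362],
 [0.0362, 0.5435]].

Step 4 — quadratic form (x̄ - mu_0)^T · S^{-1} · (x̄ - mu_0):
  S^{-1} · (x̄ - mu_0) = (0.4348, 1.5217),
  (x̄ - mu_0)^T · [...] = (2)·(0.4348) + (2.6667)·(1.5217) = 4.9275.

Step 5 — scale by n: T² = 6 · 4.9275 = 29.5652.

T² ≈ 29.5652


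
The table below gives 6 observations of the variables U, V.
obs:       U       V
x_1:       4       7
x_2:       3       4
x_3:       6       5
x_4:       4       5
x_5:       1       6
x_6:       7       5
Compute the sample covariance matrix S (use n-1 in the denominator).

Step 1 — column means:
  mean(U) = (4 + 3 + 6 + 4 + 1 + 7) / 6 = 25/6 = 4.1667
  mean(V) = (7 + 4 + 5 + 5 + 6 + 5) / 6 = 32/6 = 5.3333

Step 2 — sample covariance S[i,j] = (1/(n-1)) · Σ_k (x_{k,i} - mean_i) · (x_{k,j} - mean_j), with n-1 = 5.
  S[U,U] = ((-0.1667)·(-0.1667) + (-1.1667)·(-1.1667) + (1.8333)·(1.8333) + (-0.1667)·(-0.1667) + (-3.1667)·(-3.1667) + (2.8333)·(2.8333)) / 5 = 22.8333/5 = 4.5667
  S[U,V] = ((-0.1667)·(1.6667) + (-1.1667)·(-1.3333) + (1.8333)·(-0.3333) + (-0.1667)·(-0.3333) + (-3.1667)·(0.6667) + (2.8333)·(-0.3333)) / 5 = -2.3333/5 = -0.4667
  S[V,V] = ((1.6667)·(1.6667) + (-1.3333)·(-1.3333) + (-0.3333)·(-0.3333) + (-0.3333)·(-0.3333) + (0.6667)·(0.6667) + (-0.3333)·(-0.3333)) / 5 = 5.3333/5 = 1.0667

S is symmetric (S[j,i] = S[i,j]). Assembling:

S = [[4.5667, -0.4667],
 [-0.4667, 1.0667]]


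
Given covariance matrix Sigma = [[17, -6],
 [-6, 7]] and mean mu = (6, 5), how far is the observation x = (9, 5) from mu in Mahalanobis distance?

Step 1 — centre the observation: (x - mu) = (3, 0).

Step 2 — invert Sigma. det(Sigma) = 17·7 - (-6)² = 83.
  Sigma^{-1} = (1/det) · [[d, -b], [-b, a]] = [[0.0843, 0.0723],
 [0.0723, 0.2048]].

Step 3 — form the quadratic (x - mu)^T · Sigma^{-1} · (x - mu):
  Sigma^{-1} · (x - mu) = (0.253, 0.2169).
  (x - mu)^T · [Sigma^{-1} · (x - mu)] = (3)·(0.253) + (0)·(0.2169) = 0.759.

Step 4 — take square root: d = √(0.759) ≈ 0.8712.

d(x, mu) = √(0.759) ≈ 0.8712


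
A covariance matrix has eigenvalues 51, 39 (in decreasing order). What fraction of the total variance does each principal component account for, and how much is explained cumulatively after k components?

Step 1 — total variance = trace(Sigma) = Σ λ_i = 51 + 39 = 90.

Step 2 — fraction explained by component i = λ_i / Σ λ:
  PC1: 51/90 = 0.5667
  PC2: 39/90 = 0.4333

Step 3 — cumulative fraction after k components = (λ_1 + ... + λ_k) / Σ λ:
  k = 1: 51/90 = 0.5667
  k = 2: (51 + 39)/90 = 90/90 = 1

Summary (fraction, with percent):

explained: PC1 0.5667 (56.67%), PC2 0.4333 (43.33%);  cumulative: 0.5667, 1


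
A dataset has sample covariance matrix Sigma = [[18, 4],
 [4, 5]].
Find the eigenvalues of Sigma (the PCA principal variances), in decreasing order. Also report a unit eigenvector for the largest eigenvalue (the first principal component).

Step 1 — characteristic polynomial of 2×2 Sigma:
  det(Sigma - λI) = λ² - trace · λ + det = 0.
  trace = 18 + 5 = 23, det = 18·5 - (4)² = 74.
Step 2 — discriminant:
  Δ = trace² - 4·det = 529 - 296 = 233.
Step 3 — eigenvalues:
  λ = (trace ± √Δ)/2 = (23 ± 15.2643)/2,
  λ_1 = 19.1322,  λ_2 = 3.8678.

Step 4 — unit eigenvector for λ_1: solve (Sigma - λ_1 I)v = 0. First row:
  (18 - 19.1322)·v_x + (4)·v_y = 0, i.e. (-1.1322)·v_x + (4)·v_y = 0,
  so v ∝ (b, λ_1 - a) = (4, 1.1322) = u.
  ||u|| = √((4)² + (1.1322)²) = √(17.2818) ≈ 4.1571,
  v_1 = u/||u|| ≈ (0.9622, 0.2723) (||v_1|| = 1).

λ_1 = 19.1322,  λ_2 = 3.8678;  v_1 ≈ (0.9622, 0.2723)


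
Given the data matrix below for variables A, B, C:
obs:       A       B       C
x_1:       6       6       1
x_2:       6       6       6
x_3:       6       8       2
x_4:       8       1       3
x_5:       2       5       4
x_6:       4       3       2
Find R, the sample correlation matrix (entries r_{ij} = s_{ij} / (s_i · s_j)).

Step 1 — column means:
  mean(A) = (6 + 6 + 6 + 8 + 2 + 4) / 6 = 32/6 = 5.3333
  mean(B) = (6 + 6 + 8 + 1 + 5 + 3) / 6 = 29/6 = 4.8333
  mean(C) = (1 + 6 + 2 + 3 + 4 + 2) / 6 = 18/6 = 3

Step 2 — sample variances and covariances s[i,j] = (1/(n-1)) · Σ_k (x_{k,i} - mean_i) · (x_{k,j} - mean_j), with n-1 = 5:
  s[A,A] = ((0.6667)·(0.6667) + (0.6667)·(0.6667) + (0.6667)·(0.6667) + (2.6667)·(2.6667) + (-3.3333)·(-3.3333) + (-1.3333)·(-1.3333)) / 5 = 21.3333/5 = 4.2667
  s[A,B] = ((0.6667)·(1.1667) + (0.6667)·(1.1667) + (0.6667)·(3.1667) + (2.6667)·(-3.8333) + (-3.3333)·(0.1667) + (-1.3333)·(-1.8333)) / 5 = -4.6667/5 = -0.9333
  s[A,C] = ((0.6667)·(-2) + (0.6667)·(3) + (0.6667)·(-1) + (2.6667)·(0) + (-3.3333)·(1) + (-1.3333)·(-1)) / 5 = -2/5 = -0.4
  s[B,B] = ((1.1667)·(1.1667) + (1.1667)·(1.1667) + (3.1667)·(3.1667) + (-3.8333)·(-3.8333) + (0.1667)·(0.1667) + (-1.8333)·(-1.8333)) / 5 = 30.8333/5 = 6.1667
  s[B,C] = ((1.1667)·(-2) + (1.1667)·(3) + (3.1667)·(-1) + (-3.8333)·(0) + (0.1667)·(1) + (-1.8333)·(-1)) / 5 = 0/5 = 0
  s[C,C] = ((-2)·(-2) + (3)·(3) + (-1)·(-1) + (0)·(0) + (1)·(1) + (-1)·(-1)) / 5 = 16/5 = 3.2
  Sample standard deviations s_i = √(s[i,i]):
  s(A) = √(4.2667) = 2.0656
  s(B) = √(6.1667) = 2.4833
  s(C) = √(3.2) = 1.7889

Step 3 — r_{ij} = s_{ij} / (s_i · s_j):
  r[A,A] = 1 (diagonal).
  r[A,B] = -0.9333 / (2.0656 · 2.4833) = -0.9333 / 5.1294 = -0.182
  r[A,C] = -0.4 / (2.0656 · 1.7889) = -0.4 / 3.695 = -0.1083
  r[B,B] = 1 (diagonal).
  r[B,C] = 0 / (2.4833 · 1.7889) = 0 / 4.4422 = 0
  r[C,C] = 1 (diagonal).

R is symmetric with unit diagonal. Assembling:

R = [[1, -0.182, -0.1083],
 [-0.182, 1, 0],
 [-0.1083, 0, 1]]


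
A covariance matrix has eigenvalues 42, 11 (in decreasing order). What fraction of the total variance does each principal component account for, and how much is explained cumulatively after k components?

Step 1 — total variance = trace(Sigma) = Σ λ_i = 42 + 11 = 53.

Step 2 — fraction explained by component i = λ_i / Σ λ:
  PC1: 42/53 = 0.7925
  PC2: 11/53 = 0.2075

Step 3 — cumulative fraction after k components = (λ_1 + ... + λ_k) / Σ λ:
  k = 1: 42/53 = 0.7925
  k = 2: (42 + 11)/53 = 53/53 = 1

Summary (fraction, with percent):

explained: PC1 0.7925 (79.25%), PC2 0.2075 (20.75%);  cumulative: 0.7925, 1


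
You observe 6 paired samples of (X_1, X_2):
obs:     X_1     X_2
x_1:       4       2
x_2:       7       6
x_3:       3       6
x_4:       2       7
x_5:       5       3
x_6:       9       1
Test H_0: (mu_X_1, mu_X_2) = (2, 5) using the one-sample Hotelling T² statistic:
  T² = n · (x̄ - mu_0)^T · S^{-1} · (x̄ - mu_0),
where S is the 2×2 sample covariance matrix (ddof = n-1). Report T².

Step 1 — sample mean vector:
  mean(X_1) = (4 + 7 + 3 + 2 + 5 + 9) / 6 = 30/6 = 5
  mean(X_2) = (2 + 6 + 6 + 7 + 3 + 1) / 6 = 25/6 = 4.1667
  x̄ = (5, 4.1667),  deviation x̄ - mu_0 = (5, 4.1667) - (2, 5) = (3, -0.8333).

Step 2 — sample covariance matrix, S[i,j] = (1/(n-1)) · Σ_k (x_{k,i} - mean_i) · (x_{k,j} - mean_j), divisor n-1 = 5:
  S[X_1,X_1] = ((-1)·(-1) + (2)·(2) + (-2)·(-2) + (-3)·(-3) + (0)·(0) + (4)·(4)) / 5 = 34/5 = 6.8
  S[X_1,X_2] = ((-1)·(-2.1667) + (2)·(1.8333) + (-2)·(1.8333) + (-3)·(2.8333) + (0)·(-1.1667) + (4)·(-3.1667)) / 5 = -19/5 = -3.8
  S[X_2,X_2] = ((-2.1667)·(-2.1667) + (1.8333)·(1.8333) + (1.8333)·(1.8333) + (2.8333)·(2.8333) + (-1.1667)·(-1.1667) + (-3.1667)·(-3.1667)) / 5 = 30.8333/5 = 6.1667
  S = [[6.8, -3.8],
 [-3.8, 6.1667]].

Step 3 — invert S. det(S) = 6.8·6.1667 - (-3.8)² = 27.4933.
  S^{-1} = (1/det) · [[d, -b], [-b, a]] = [[0.2243, 0.1382],
 [0.1382, 0.2473]].

Step 4 — quadratic form (x̄ - mu_0)^T · S^{-1} · (x̄ - mu_0):
  S^{-1} · (x̄ - mu_0) = (0.5577, 0.2085),
  (x̄ - mu_0)^T · [...] = (3)·(0.5577) + (-0.8333)·(0.2085) = 1.4994.

Step 5 — scale by n: T² = 6 · 1.4994 = 8.9961.

T² ≈ 8.9961


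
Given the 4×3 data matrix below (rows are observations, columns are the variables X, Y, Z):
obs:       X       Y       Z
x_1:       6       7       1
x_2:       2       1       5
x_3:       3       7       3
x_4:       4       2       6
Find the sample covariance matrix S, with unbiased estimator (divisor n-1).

Step 1 — column means:
  mean(X) = (6 + 2 + 3 + 4) / 4 = 15/4 = 3.75
  mean(Y) = (7 + 1 + 7 + 2) / 4 = 17/4 = 4.25
  mean(Z) = (1 + 5 + 3 + 6) / 4 = 15/4 = 3.75

Step 2 — sample covariance S[i,j] = (1/(n-1)) · Σ_k (x_{k,i} - mean_i) · (x_{k,j} - mean_j), with n-1 = 3.
  S[X,X] = ((2.25)·(2.25) + (-1.75)·(-1.75) + (-0.75)·(-0.75) + (0.25)·(0.25)) / 3 = 8.75/3 = 2.9167
  S[X,Y] = ((2.25)·(2.75) + (-1.75)·(-3.25) + (-0.75)·(2.75) + (0.25)·(-2.25)) / 3 = 9.25/3 = 3.0833
  S[X,Z] = ((2.25)·(-2.75) + (-1.75)·(1.25) + (-0.75)·(-0.75) + (0.25)·(2.25)) / 3 = -7.25/3 = -2.4167
  S[Y,Y] = ((2.75)·(2.75) + (-3.25)·(-3.25) + (2.75)·(2.75) + (-2.25)·(-2.25)) / 3 = 30.75/3 = 10.25
  S[Y,Z] = ((2.75)·(-2.75) + (-3.25)·(1.25) + (2.75)·(-0.75) + (-2.25)·(2.25)) / 3 = -18.75/3 = -6.25
  S[Z,Z] = ((-2.75)·(-2.75) + (1.25)·(1.25) + (-0.75)·(-0.75) + (2.25)·(2.25)) / 3 = 14.75/3 = 4.9167

S is symmetric (S[j,i] = S[i,j]). Assembling:

S = [[2.9167, 3.0833, -2.4167],
 [3.0833, 10.25, -6.25],
 [-2.4167, -6.25, 4.9167]]


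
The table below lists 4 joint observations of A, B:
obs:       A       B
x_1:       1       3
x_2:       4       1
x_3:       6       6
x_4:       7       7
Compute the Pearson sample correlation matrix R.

Step 1 — column means:
  mean(A) = (1 + 4 + 6 + 7) / 4 = 18/4 = 4.5
  mean(B) = (3 + 1 + 6 + 7) / 4 = 17/4 = 4.25

Step 2 — sample variances and covariances s[i,j] = (1/(n-1)) · Σ_k (x_{k,i} - mean_i) · (x_{k,j} - mean_j), with n-1 = 3:
  s[A,A] = ((-3.5)·(-3.5) + (-0.5)·(-0.5) + (1.5)·(1.5) + (2.5)·(2.5)) / 3 = 21/3 = 7
  s[A,B] = ((-3.5)·(-1.25) + (-0.5)·(-3.25) + (1.5)·(1.75) + (2.5)·(2.75)) / 3 = 15.5/3 = 5.1667
  s[B,B] = ((-1.25)·(-1.25) + (-3.25)·(-3.25) + (1.75)·(1.75) + (2.75)·(2.75)) / 3 = 22.75/3 = 7.5833
  Sample standard deviations s_i = √(s[i,i]):
  s(A) = √(7) = 2.6458
  s(B) = √(7.5833) = 2.7538

Step 3 — r_{ij} = s_{ij} / (s_i · s_j):
  r[A,A] = 1 (diagonal).
  r[A,B] = 5.1667 / (2.6458 · 2.7538) = 5.1667 / 7.2858 = 0.7091
  r[B,B] = 1 (diagonal).

R is symmetric with unit diagonal. Assembling:

R = [[1, 0.7091],
 [0.7091, 1]]


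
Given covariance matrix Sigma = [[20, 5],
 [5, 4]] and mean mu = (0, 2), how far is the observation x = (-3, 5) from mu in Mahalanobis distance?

Step 1 — centre the observation: (x - mu) = (-3, 3).

Step 2 — invert Sigma. det(Sigma) = 20·4 - (5)² = 55.
  Sigma^{-1} = (1/det) · [[d, -b], [-b, a]] = [[0.0727, -0.0909],
 [-0.0909, 0.3636]].

Step 3 — form the quadratic (x - mu)^T · Sigma^{-1} · (x - mu):
  Sigma^{-1} · (x - mu) = (-0.4909, 1.3636).
  (x - mu)^T · [Sigma^{-1} · (x - mu)] = (-3)·(-0.4909) + (3)·(1.3636) = 5.5636.

Step 4 — take square root: d = √(5.5636) ≈ 2.3587.

d(x, mu) = √(5.5636) ≈ 2.3587


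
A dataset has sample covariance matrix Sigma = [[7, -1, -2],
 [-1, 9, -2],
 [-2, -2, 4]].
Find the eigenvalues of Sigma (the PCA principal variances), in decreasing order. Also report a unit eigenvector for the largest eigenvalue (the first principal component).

Step 1 — characteristic polynomial p(λ) = det(λI - Sigma) = λ³ - tr·λ² + c_1·λ - det, where tr = trace, c_1 = sum of the principal 2×2 minors, det = det(Sigma):
  tr = 7 + 9 + 4 = 20,
  c_1 = (7·9 - (-1)²) + (7·4 - (-2)²) + (9·4 - (-2)²) = 62 + 24 + 32 = 118,
  det = 7·(9·4 - (-2)²) - (-1)·((-1)·4 - (-2)·(-2)) + (-2)·((-1)·(-2) - 9·(-2)) = 7·(32) - (-1)·(-8) + (-2)·(20) = 176.
  So p(λ) = λ³ - 20λ² + 118λ - 176.
Step 2 — look for an integer root (rational root theorem: any rational root is an integer divisor of 176). Testing λ = 8:
  p(8) = 512 - 1280 + 944 - 176 = 0  ✓
  Dividing out (λ - 8): p(λ) = (λ - 8)(λ² - 12λ + 22).
Step 3 — remaining eigenvalues from the quadratic λ² - 12λ + 22 = 0:
  Δ = 12² - 4·22 = 144 - 88 = 56,  λ = (12 ± √56)/2 = (12 ± 7.4833)/2 ≈ 9.7417 or 2.2583.
  Sorted: λ_1 = 9.7417,  λ_2 = 8,  λ_3 = 2.2583  (check: sum = 20 = tr ✓).

Step 4 — unit eigenvector for λ_1 ≈ 9.7417: v spans the null space of (Sigma - λ_1 I), whose rows are
  r_1 = (-2.7417, -1, -2),  r_2 = (-1, -0.7417, -2),  r_3 = (-2, -2, -5.7417).
  v is orthogonal to every row, so take v ∝ r_1 × r_2 = ((-1)·(-2) - (-2)·(-0.7417), (-2)·(-1) - (-2.7417)·(-2), (-2.7417)·(-0.7417) - (-1)·(-1)) ≈ (0.5167, -3.4833, 1.0334).
  Let u = (0.5167, -3.4833, 1.0334).
  ||u|| = √((0.5167)² + (-3.4833)² + (1.0334)²) = √(13.4683) ≈ 3.6699,  v_1 = u/||u|| ≈ (0.1408, -0.9492, 0.2816) (||v_1|| = 1).

λ_1 = 9.7417,  λ_2 = 8,  λ_3 = 2.2583;  v_1 ≈ (0.1408, -0.9492, 0.2816)


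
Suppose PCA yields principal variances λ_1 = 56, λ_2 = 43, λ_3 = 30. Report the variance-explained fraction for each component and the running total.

Step 1 — total variance = trace(Sigma) = Σ λ_i = 56 + 43 + 30 = 129.

Step 2 — fraction explained by component i = λ_i / Σ λ:
  PC1: 56/129 = 0.4341
  PC2: 43/129 = 0.3333
  PC3: 30/129 = 0.2326

Step 3 — cumulative fraction after k components = (λ_1 + ... + λ_k) / Σ λ:
  k = 1: 56/129 = 0.4341
  k = 2: (56 + 43)/129 = 99/129 = 0.7674
  k = 3: (56 + 43 + 30)/129 = 129/129 = 1

Summary (fraction, with percent):

explained: PC1 0.4341 (43.41%), PC2 0.3333 (33.33%), PC3 0.2326 (23.26%);  cumulative: 0.4341, 0.7674, 1


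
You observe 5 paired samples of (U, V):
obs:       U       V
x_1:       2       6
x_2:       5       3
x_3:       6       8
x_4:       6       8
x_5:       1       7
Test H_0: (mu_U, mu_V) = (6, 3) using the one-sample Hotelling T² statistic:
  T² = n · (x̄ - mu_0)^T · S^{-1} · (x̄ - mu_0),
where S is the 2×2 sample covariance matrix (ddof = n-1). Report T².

Step 1 — sample mean vector:
  mean(U) = (2 + 5 + 6 + 6 + 1) / 5 = 20/5 = 4
  mean(V) = (6 + 3 + 8 + 8 + 7) / 5 = 32/5 = 6.4
  x̄ = (4, 6.4),  deviation x̄ - mu_0 = (4, 6.4) - (6, 3) = (-2, 3.4).

Step 2 — sample covariance matrix, S[i,j] = (1/(n-1)) · Σ_k (x_{k,i} - mean_i) · (x_{k,j} - mean_j), divisor n-1 = 4:
  S[U,U] = ((-2)·(-2) + (1)·(1) + (2)·(2) + (2)·(2) + (-3)·(-3)) / 4 = 22/4 = 5.5
  S[U,V] = ((-2)·(-0.4) + (1)·(-3.4) + (2)·(1.6) + (2)·(1.6) + (-3)·(0.6)) / 4 = 2/4 = 0.5
  S[V,V] = ((-0.4)·(-0.4) + (-3.4)·(-3.4) + (1.6)·(1.6) + (1.6)·(1.6) + (0.6)·(0.6)) / 4 = 17.2/4 = 4.3
  S = [[5.5, 0.5],
 [0.5, 4.3]].

Step 3 — invert S. det(S) = 5.5·4.3 - (0.5)² = 23.4.
  S^{-1} = (1/det) · [[d, -b], [-b, a]] = [[0.1838, -0.0214],
 [-0.0214, 0.235]].

Step 4 — quadratic form (x̄ - mu_0)^T · S^{-1} · (x̄ - mu_0):
  S^{-1} · (x̄ - mu_0) = (-0.4402, 0.8419),
  (x̄ - mu_0)^T · [...] = (-2)·(-0.4402) + (3.4)·(0.8419) = 3.7427.

Step 5 — scale by n: T² = 5 · 3.7427 = 18.7137.

T² ≈ 18.7137


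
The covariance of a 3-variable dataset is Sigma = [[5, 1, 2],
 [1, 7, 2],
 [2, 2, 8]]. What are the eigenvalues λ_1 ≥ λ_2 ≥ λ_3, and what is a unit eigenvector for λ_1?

Step 1 — characteristic polynomial p(λ) = det(λI - Sigma) = λ³ - tr·λ² + c_1·λ - det, where tr = trace, c_1 = sum of the principal 2×2 minors, det = det(Sigma):
  tr = 5 + 7 + 8 = 20,
  c_1 = (5·7 - (1)²) + (5·8 - (2)²) + (7·8 - (2)²) = 34 + 36 + 52 = 122,
  det = 5·(7·8 - (2)²) - (1)·((1)·8 - (2)·(2)) + (2)·((1)·(2) - 7·(2)) = 5·(52) - (1)·(4) + (2)·(-12) = 232.
  So p(λ) = λ³ - 20λ² + 122λ - 232.
Step 2 — look for an integer root (rational root theorem: any rational root is an integer divisor of 232). Testing λ = 4:
  p(4) = 64 - 320 + 488 - 232 = 0  ✓
  Dividing out (λ - 4): p(λ) = (λ - 4)(λ² - 16λ + 58).
Step 3 — remaining eigenvalues from the quadratic λ² - 16λ + 58 = 0:
  Δ = 16² - 4·58 = 256 - 232 = 24,  λ = (16 ± √24)/2 = (16 ± 4.899)/2 ≈ 10.4495 or 5.5505.
  Sorted: λ_1 = 10.4495,  λ_2 = 5.5505,  λ_3 = 4  (check: sum = 20 = tr ✓).

Step 4 — unit eigenvector for λ_1 ≈ 10.4495: v spans the null space of (Sigma - λ_1 I), whose rows are
  r_1 = (-5.4495, 1, 2),  r_2 = (1, -3.4495, 2),  r_3 = (2, 2, -2.4495).
  v is orthogonal to every row, so take v ∝ r_1 × r_2 = ((1)·(2) - (2)·(-3.4495), (2)·(1) - (-5.4495)·(2), (-5.4495)·(-3.4495) - (1)·(1)) ≈ (8.899, 12.899, 17.798).
  Let u = (8.899, 12.899, 17.798).
  ||u|| = √((8.899)² + (12.899)² + (17.798)²) = √(562.3429) ≈ 23.7138,  v_1 = u/||u|| ≈ (0.3753, 0.5439, 0.7505) (||v_1|| = 1).

λ_1 = 10.4495,  λ_2 = 5.5505,  λ_3 = 4;  v_1 ≈ (0.3753, 0.5439, 0.7505)


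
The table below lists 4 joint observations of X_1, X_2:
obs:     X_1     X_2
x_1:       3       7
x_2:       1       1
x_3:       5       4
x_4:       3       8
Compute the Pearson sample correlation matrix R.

Step 1 — column means:
  mean(X_1) = (3 + 1 + 5 + 3) / 4 = 12/4 = 3
  mean(X_2) = (7 + 1 + 4 + 8) / 4 = 20/4 = 5

Step 2 — sample variances and covariances s[i,j] = (1/(n-1)) · Σ_k (x_{k,i} - mean_i) · (x_{k,j} - mean_j), with n-1 = 3:
  s[X_1,X_1] = ((0)·(0) + (-2)·(-2) + (2)·(2) + (0)·(0)) / 3 = 8/3 = 2.6667
  s[X_1,X_2] = ((0)·(2) + (-2)·(-4) + (2)·(-1) + (0)·(3)) / 3 = 6/3 = 2
  s[X_2,X_2] = ((2)·(2) + (-4)·(-4) + (-1)·(-1) + (3)·(3)) / 3 = 30/3 = 10
  Sample standard deviations s_i = √(s[i,i]):
  s(X_1) = √(2.6667) = 1.633
  s(X_2) = √(10) = 3.1623

Step 3 — r_{ij} = s_{ij} / (s_i · s_j):
  r[X_1,X_1] = 1 (diagonal).
  r[X_1,X_2] = 2 / (1.633 · 3.1623) = 2 / 5.164 = 0.3873
  r[X_2,X_2] = 1 (diagonal).

R is symmetric with unit diagonal. Assembling:

R = [[1, 0.3873],
 [0.3873, 1]]


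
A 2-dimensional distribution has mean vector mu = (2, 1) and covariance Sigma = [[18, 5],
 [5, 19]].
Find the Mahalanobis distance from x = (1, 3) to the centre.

Step 1 — centre the observation: (x - mu) = (-1, 2).

Step 2 — invert Sigma. det(Sigma) = 18·19 - (5)² = 317.
  Sigma^{-1} = (1/det) · [[d, -b], [-b, a]] = [[0.0599, -0.0158],
 [-0.0158, 0.0568]].

Step 3 — form the quadratic (x - mu)^T · Sigma^{-1} · (x - mu):
  Sigma^{-1} · (x - mu) = (-0.0915, 0.1293).
  (x - mu)^T · [Sigma^{-1} · (x - mu)] = (-1)·(-0.0915) + (2)·(0.1293) = 0.3502.

Step 4 — take square root: d = √(0.3502) ≈ 0.5917.

d(x, mu) = √(0.3502) ≈ 0.5917


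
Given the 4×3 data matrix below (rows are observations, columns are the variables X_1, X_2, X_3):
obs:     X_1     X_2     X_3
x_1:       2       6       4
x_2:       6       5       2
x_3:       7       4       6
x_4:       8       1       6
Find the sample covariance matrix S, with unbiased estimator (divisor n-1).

Step 1 — column means:
  mean(X_1) = (2 + 6 + 7 + 8) / 4 = 23/4 = 5.75
  mean(X_2) = (6 + 5 + 4 + 1) / 4 = 16/4 = 4
  mean(X_3) = (4 + 2 + 6 + 6) / 4 = 18/4 = 4.5

Step 2 — sample covariance S[i,j] = (1/(n-1)) · Σ_k (x_{k,i} - mean_i) · (x_{k,j} - mean_j), with n-1 = 3.
  S[X_1,X_1] = ((-3.75)·(-3.75) + (0.25)·(0.25) + (1.25)·(1.25) + (2.25)·(2.25)) / 3 = 20.75/3 = 6.9167
  S[X_1,X_2] = ((-3.75)·(2) + (0.25)·(1) + (1.25)·(0) + (2.25)·(-3)) / 3 = -14/3 = -4.6667
  S[X_1,X_3] = ((-3.75)·(-0.5) + (0.25)·(-2.5) + (1.25)·(1.5) + (2.25)·(1.5)) / 3 = 6.5/3 = 2.1667
  S[X_2,X_2] = ((2)·(2) + (1)·(1) + (0)·(0) + (-3)·(-3)) / 3 = 14/3 = 4.6667
  S[X_2,X_3] = ((2)·(-0.5) + (1)·(-2.5) + (0)·(1.5) + (-3)·(1.5)) / 3 = -8/3 = -2.6667
  S[X_3,X_3] = ((-0.5)·(-0.5) + (-2.5)·(-2.5) + (1.5)·(1.5) + (1.5)·(1.5)) / 3 = 11/3 = 3.6667

S is symmetric (S[j,i] = S[i,j]). Assembling:

S = [[6.9167, -4.6667, 2.1667],
 [-4.6667, 4.6667, -2.6667],
 [2.1667, -2.6667, 3.6667]]


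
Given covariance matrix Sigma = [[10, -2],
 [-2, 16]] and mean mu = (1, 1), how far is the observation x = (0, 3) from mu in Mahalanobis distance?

Step 1 — centre the observation: (x - mu) = (-1, 2).

Step 2 — invert Sigma. det(Sigma) = 10·16 - (-2)² = 156.
  Sigma^{-1} = (1/det) · [[d, -b], [-b, a]] = [[0.1026, 0.0128],
 [0.0128, 0.0641]].

Step 3 — form the quadratic (x - mu)^T · Sigma^{-1} · (x - mu):
  Sigma^{-1} · (x - mu) = (-0.0769, 0.1154).
  (x - mu)^T · [Sigma^{-1} · (x - mu)] = (-1)·(-0.0769) + (2)·(0.1154) = 0.3077.

Step 4 — take square root: d = √(0.3077) ≈ 0.5547.

d(x, mu) = √(0.3077) ≈ 0.5547


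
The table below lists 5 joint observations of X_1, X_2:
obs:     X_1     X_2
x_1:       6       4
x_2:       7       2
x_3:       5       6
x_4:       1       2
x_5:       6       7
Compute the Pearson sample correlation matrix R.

Step 1 — column means:
  mean(X_1) = (6 + 7 + 5 + 1 + 6) / 5 = 25/5 = 5
  mean(X_2) = (4 + 2 + 6 + 2 + 7) / 5 = 21/5 = 4.2

Step 2 — sample variances and covariances s[i,j] = (1/(n-1)) · Σ_k (x_{k,i} - mean_i) · (x_{k,j} - mean_j), with n-1 = 4:
  s[X_1,X_1] = ((1)·(1) + (2)·(2) + (0)·(0) + (-4)·(-4) + (1)·(1)) / 4 = 22/4 = 5.5
  s[X_1,X_2] = ((1)·(-0.2) + (2)·(-2.2) + (0)·(1.8) + (-4)·(-2.2) + (1)·(2.8)) / 4 = 7/4 = 1.75
  s[X_2,X_2] = ((-0.2)·(-0.2) + (-2.2)·(-2.2) + (1.8)·(1.8) + (-2.2)·(-2.2) + (2.8)·(2.8)) / 4 = 20.8/4 = 5.2
  Sample standard deviations s_i = √(s[i,i]):
  s(X_1) = √(5.5) = 2.3452
  s(X_2) = √(5.2) = 2.2804

Step 3 — r_{ij} = s_{ij} / (s_i · s_j):
  r[X_1,X_1] = 1 (diagonal).
  r[X_1,X_2] = 1.75 / (2.3452 · 2.2804) = 1.75 / 5.3479 = 0.3272
  r[X_2,X_2] = 1 (diagonal).

R is symmetric with unit diagonal. Assembling:

R = [[1, 0.3272],
 [0.3272, 1]]


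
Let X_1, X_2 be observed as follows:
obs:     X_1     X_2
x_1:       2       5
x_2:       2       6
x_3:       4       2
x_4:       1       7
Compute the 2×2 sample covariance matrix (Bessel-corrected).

Step 1 — column means:
  mean(X_1) = (2 + 2 + 4 + 1) / 4 = 9/4 = 2.25
  mean(X_2) = (5 + 6 + 2 + 7) / 4 = 20/4 = 5

Step 2 — sample covariance S[i,j] = (1/(n-1)) · Σ_k (x_{k,i} - mean_i) · (x_{k,j} - mean_j), with n-1 = 3.
  S[X_1,X_1] = ((-0.25)·(-0.25) + (-0.25)·(-0.25) + (1.75)·(1.75) + (-1.25)·(-1.25)) / 3 = 4.75/3 = 1.5833
  S[X_1,X_2] = ((-0.25)·(0) + (-0.25)·(1) + (1.75)·(-3) + (-1.25)·(2)) / 3 = -8/3 = -2.6667
  S[X_2,X_2] = ((0)·(0) + (1)·(1) + (-3)·(-3) + (2)·(2)) / 3 = 14/3 = 4.6667

S is symmetric (S[j,i] = S[i,j]). Assembling:

S = [[1.5833, -2.6667],
 [-2.6667, 4.6667]]


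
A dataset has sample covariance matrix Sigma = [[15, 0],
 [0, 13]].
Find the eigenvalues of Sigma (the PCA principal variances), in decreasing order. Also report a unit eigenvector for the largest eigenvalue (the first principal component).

Step 1 — characteristic polynomial of 2×2 Sigma:
  det(Sigma - λI) = λ² - trace · λ + det = 0.
  trace = 15 + 13 = 28, det = 15·13 - (0)² = 195.
Step 2 — discriminant:
  Δ = trace² - 4·det = 784 - 780 = 4.
Step 3 — eigenvalues:
  λ = (trace ± √Δ)/2 = (28 ± 2)/2,
  λ_1 = 15,  λ_2 = 13.

Step 4 — unit eigenvector for λ_1: Sigma is diagonal, so its eigenvectors are the coordinate axes. λ_1 = 15 is the diagonal entry on the first coordinate axis, hence
  v_1 = (1, 0) (||v_1|| = 1).

λ_1 = 15,  λ_2 = 13;  v_1 ≈ (1, 0)


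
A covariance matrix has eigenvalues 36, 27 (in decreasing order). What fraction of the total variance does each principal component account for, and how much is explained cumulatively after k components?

Step 1 — total variance = trace(Sigma) = Σ λ_i = 36 + 27 = 63.

Step 2 — fraction explained by component i = λ_i / Σ λ:
  PC1: 36/63 = 0.5714
  PC2: 27/63 = 0.4286

Step 3 — cumulative fraction after k components = (λ_1 + ... + λ_k) / Σ λ:
  k = 1: 36/63 = 0.5714
  k = 2: (36 + 27)/63 = 63/63 = 1

Summary (fraction, with percent):

explained: PC1 0.5714 (57.14%), PC2 0.4286 (42.86%);  cumulative: 0.5714, 1


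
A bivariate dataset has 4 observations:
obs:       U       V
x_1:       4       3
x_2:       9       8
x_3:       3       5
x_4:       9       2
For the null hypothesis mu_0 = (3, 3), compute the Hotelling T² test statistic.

Step 1 — sample mean vector:
  mean(U) = (4 + 9 + 3 + 9) / 4 = 25/4 = 6.25
  mean(V) = (3 + 8 + 5 + 2) / 4 = 18/4 = 4.5
  x̄ = (6.25, 4.5),  deviation x̄ - mu_0 = (6.25, 4.5) - (3, 3) = (3.25, 1.5).

Step 2 — sample covariance matrix, S[i,j] = (1/(n-1)) · Σ_k (x_{k,i} - mean_i) · (x_{k,j} - mean_j), divisor n-1 = 3:
  S[U,U] = ((-2.25)·(-2.25) + (2.75)·(2.75) + (-3.25)·(-3.25) + (2.75)·(2.75)) / 3 = 30.75/3 = 10.25
  S[U,V] = ((-2.25)·(-1.5) + (2.75)·(3.5) + (-3.25)·(0.5) + (2.75)·(-2.5)) / 3 = 4.5/3 = 1.5
  S[V,V] = ((-1.5)·(-1.5) + (3.5)·(3.5) + (0.5)·(0.5) + (-2.5)·(-2.5)) / 3 = 21/3 = 7
  S = [[10.25, 1.5],
 [1.5, 7]].

Step 3 — invert S. det(S) = 10.25·7 - (1.5)² = 69.5.
  S^{-1} = (1/det) · [[d, -b], [-b, a]] = [[0.1007, -0.0216],
 [-0.0216, 0.1475]].

Step 4 — quadratic form (x̄ - mu_0)^T · S^{-1} · (x̄ - mu_0):
  S^{-1} · (x̄ - mu_0) = (0.295, 0.1511),
  (x̄ - mu_0)^T · [...] = (3.25)·(0.295) + (1.5)·(0.1511) = 1.1853.

Step 5 — scale by n: T² = 4 · 1.1853 = 4.741.

T² ≈ 4.741


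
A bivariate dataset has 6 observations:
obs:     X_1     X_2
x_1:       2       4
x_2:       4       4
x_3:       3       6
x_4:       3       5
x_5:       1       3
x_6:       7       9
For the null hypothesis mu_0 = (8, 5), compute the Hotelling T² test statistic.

Step 1 — sample mean vector:
  mean(X_1) = (2 + 4 + 3 + 3 + 1 + 7) / 6 = 20/6 = 3.3333
  mean(X_2) = (4 + 4 + 6 + 5 + 3 + 9) / 6 = 31/6 = 5.1667
  x̄ = (3.3333, 5.1667),  deviation x̄ - mu_0 = (3.3333, 5.1667) - (8, 5) = (-4.6667, 0.1667).

Step 2 — sample covariance matrix, S[i,j] = (1/(n-1)) · Σ_k (x_{k,i} - mean_i) · (x_{k,j} - mean_j), divisor n-1 = 5:
  S[X_1,X_1] = ((-1.3333)·(-1.3333) + (0.6667)·(0.6667) + (-0.3333)·(-0.3333) + (-0.3333)·(-0.3333) + (-2.3333)·(-2.3333) + (3.6667)·(3.6667)) / 5 = 21.3333/5 = 4.2667
  S[X_1,X_2] = ((-1.3333)·(-1.1667) + (0.6667)·(-1.1667) + (-0.3333)·(0.8333) + (-0.3333)·(-0.1667) + (-2.3333)·(-2.1667) + (3.6667)·(3.8333)) / 5 = 19.6667/5 = 3.9333
  S[X_2,X_2] = ((-1.1667)·(-1.1667) + (-1.1667)·(-1.1667) + (0.8333)·(0.8333) + (-0.1667)·(-0.1667) + (-2.1667)·(-2.1667) + (3.8333)·(3.8333)) / 5 = 22.8333/5 = 4.5667
  S = [[4.2667, 3.9333],
 [3.9333, 4.5667]].

Step 3 — invert S. det(S) = 4.2667·4.5667 - (3.9333)² = 4.0133.
  S^{-1} = (1/det) · [[d, -b], [-b, a]] = [[1.1379, -0.9801],
 [-0.9801, 1.0631]].

Step 4 — quadratic form (x̄ - mu_0)^T · S^{-1} · (x̄ - mu_0):
  S^{-1} · (x̄ - mu_0) = (-5.4734, 4.7508),
  (x̄ - mu_0)^T · [...] = (-4.6667)·(-5.4734) + (0.1667)·(4.7508) = 26.3344.

Step 5 — scale by n: T² = 6 · 26.3344 = 158.0066.

T² ≈ 158.0066
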